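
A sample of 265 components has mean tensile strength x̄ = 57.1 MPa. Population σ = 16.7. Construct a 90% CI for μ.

CI = x̄ ± z*(σ/√n) = 57.1 ± 1.645(16.7/√265) = 57.1 ± 1.69 = (55.41, 58.79)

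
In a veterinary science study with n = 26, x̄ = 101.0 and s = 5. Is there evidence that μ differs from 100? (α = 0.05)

t = (x̄ - μ₀)/(s/√n) = (101.0 - 100)/(5/√26) = 1.02. df = 25, critical t = ±2.06. Fail to reject H₀.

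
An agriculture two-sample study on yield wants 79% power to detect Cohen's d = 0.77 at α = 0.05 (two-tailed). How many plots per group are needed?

z_{α/2} = 1.96, z_β = Φ⁻¹(0.79) = 0.806. For medium effect (d = 0.77): n per group = 2(z_{α/2} + z_β)²/d² = 2(1.96 + 0.806)²/0.77² = 25.8 → 26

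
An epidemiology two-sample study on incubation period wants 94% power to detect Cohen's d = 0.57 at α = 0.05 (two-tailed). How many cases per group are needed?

z_{α/2} = 1.96, z_β = Φ⁻¹(0.94) = 1.555. For medium effect (d = 0.57): n per group = 2(z_{α/2} + z_β)²/d² = 2(1.96 + 1.555)²/0.57² = 76.1 → 77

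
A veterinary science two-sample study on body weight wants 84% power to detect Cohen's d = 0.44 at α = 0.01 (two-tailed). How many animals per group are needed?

z_{α/2} = 2.576, z_β = Φ⁻¹(0.84) = 0.994. For small effect (d = 0.44): n per group = 2(z_{α/2} + z_β)²/d² = 2(2.576 + 0.994)²/0.44² = 131.7 → 132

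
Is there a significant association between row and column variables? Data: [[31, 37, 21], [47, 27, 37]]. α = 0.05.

χ² = 6.922. df = 2, critical = 5.991. Reject H₀. Variables are dependent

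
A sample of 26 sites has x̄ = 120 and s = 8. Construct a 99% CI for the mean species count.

CI = x̄ ± t*(s/√n) = 120 ± 2.787(8/√26) = (115.63, 124.37)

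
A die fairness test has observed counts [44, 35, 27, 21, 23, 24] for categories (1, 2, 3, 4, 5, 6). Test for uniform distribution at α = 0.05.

Expected = 29 each. χ² = Σ(O-E)²/E = 13.448. df = 5, critical value = 11.07. Reject H₀.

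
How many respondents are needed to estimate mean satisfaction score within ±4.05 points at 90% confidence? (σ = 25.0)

n = (z*σ/E)² = (1.645×25.0/4.05)² = 103.1 → n = 104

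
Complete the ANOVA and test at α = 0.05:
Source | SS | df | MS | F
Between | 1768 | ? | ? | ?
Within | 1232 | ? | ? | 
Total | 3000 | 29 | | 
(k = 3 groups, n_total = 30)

df_between = 2, df_within = 27. MS_between = 884.0, MS_within = 45.63. F = 19.373, F_crit ≈ 3.354. Reject H₀.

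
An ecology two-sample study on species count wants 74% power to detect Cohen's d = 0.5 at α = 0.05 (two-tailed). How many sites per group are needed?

z_{α/2} = 1.96, z_β = Φ⁻¹(0.74) = 0.643. For medium effect (d = 0.5): n per group = 2(z_{α/2} + z_β)²/d² = 2(1.96 + 0.643)²/0.5² = 54.2 → 55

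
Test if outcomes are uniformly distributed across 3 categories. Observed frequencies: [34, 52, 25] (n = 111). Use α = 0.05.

Expected = 37 each. χ² = Σ(O-E)²/E = 10.216. df = 2, critical value = 5.991. Reject H₀.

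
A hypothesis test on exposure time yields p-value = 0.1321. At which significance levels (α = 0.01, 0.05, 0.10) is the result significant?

p = 0.1321. Not significant at any of the given levels.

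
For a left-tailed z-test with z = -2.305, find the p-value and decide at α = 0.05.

p = P(Z < -2.305) = Φ(-2.305) ≈ 0.0106. Since p < 0.05, reject H₀ (significant) at α = 0.05.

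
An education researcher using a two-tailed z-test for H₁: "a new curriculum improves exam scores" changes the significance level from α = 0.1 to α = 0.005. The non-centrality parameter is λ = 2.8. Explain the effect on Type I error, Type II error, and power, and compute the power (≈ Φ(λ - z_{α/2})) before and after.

Decreasing α from 0.1 to 0.005:
• Type I error rate decreases (α is the Type I rate by definition).
• Critical value moves from z_{α/2} = 1.645 to 2.807, so power = Φ(λ - z_{α/2}) goes from Φ(2.8 - 1.645) = 0.876 to Φ(2.8 - 2.807) = 0.497.
• Type II error rate β = 1 - power therefore increases (0.124 → 0.503).
Appropriate when false positives are costly — here, adopting a curriculum that gives no real benefit — disruption for nothing.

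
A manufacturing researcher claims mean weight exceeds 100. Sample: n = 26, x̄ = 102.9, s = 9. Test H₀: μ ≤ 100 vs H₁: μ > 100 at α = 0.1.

t = (102.9 - 100)/(9/√26) = 1.643, df = 25. Critical t = 1.316. Reject H₀.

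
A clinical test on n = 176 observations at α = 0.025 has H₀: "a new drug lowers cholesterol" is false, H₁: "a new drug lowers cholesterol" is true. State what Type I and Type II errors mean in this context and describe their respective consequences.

Type I (false positive): concluding that a new drug lowers cholesterol when it is not — approving an ineffective drug — patients take a useless medication and may skip effective alternatives. Type II (false negative): failing to conclude that a new drug lowers cholesterol when it is — shelving an effective drug — patients miss out on a treatment that would have helped. Which is costlier depends on domain priorities and is a judgement call rather than a statistical fact.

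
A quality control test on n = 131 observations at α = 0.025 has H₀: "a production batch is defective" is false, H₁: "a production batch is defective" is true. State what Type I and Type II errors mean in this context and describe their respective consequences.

Type I (false positive): concluding that a production batch is defective when it is not — scrapping a good batch — wasted material and cost for no reason. Type II (false negative): failing to conclude that a production batch is defective when it is — shipping a defective batch — faulty products reach customers. Which is costlier depends on domain priorities and is a judgement call rather than a statistical fact.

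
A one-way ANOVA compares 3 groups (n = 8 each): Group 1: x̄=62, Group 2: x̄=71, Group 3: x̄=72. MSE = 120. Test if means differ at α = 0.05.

Grand mean = 68.33. SS_between = 485.33, MS_between = 242.67. F = 2.022, F_crit ≈ 3.467. Fail to reject H₀.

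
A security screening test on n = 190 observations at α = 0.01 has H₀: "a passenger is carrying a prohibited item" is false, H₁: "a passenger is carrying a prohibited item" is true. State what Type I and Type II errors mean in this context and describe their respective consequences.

Type I (false positive): concluding that a passenger is carrying a prohibited item when it is not — detaining an innocent passenger — delay and inconvenience. Type II (false negative): failing to conclude that a passenger is carrying a prohibited item when it is — letting a prohibited item through — security breach. Which is costlier depends on domain priorities and is a judgement call rather than a statistical fact.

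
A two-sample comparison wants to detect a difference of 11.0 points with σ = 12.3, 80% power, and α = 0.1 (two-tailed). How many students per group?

n per group = 2(z_α/2 + z_β)²σ²/d² = 2×(1.645 + 0.84)²×12.3²/11.0² = 15.4 → n = 16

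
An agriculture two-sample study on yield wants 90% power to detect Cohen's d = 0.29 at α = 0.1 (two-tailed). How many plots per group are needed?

z_{α/2} = 1.645, z_β = Φ⁻¹(0.9) = 1.282. For small effect (d = 0.29): n per group = 2(z_{α/2} + z_β)²/d² = 2(1.645 + 1.282)²/0.29² = 203.7 → 204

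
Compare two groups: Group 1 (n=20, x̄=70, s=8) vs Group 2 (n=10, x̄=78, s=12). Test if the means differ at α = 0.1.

Pooled sp = 9.47. t = -2.181, df = 28. Critical t = ±1.701. Reject H₀.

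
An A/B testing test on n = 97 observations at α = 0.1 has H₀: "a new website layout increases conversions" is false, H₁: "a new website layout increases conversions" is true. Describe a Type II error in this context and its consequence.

Type II error: failing to reject H₀ when it is false — concluding that a new website layout increases conversions is not supported when in fact it is. Consequence: discarding a layout that would have improved conversions — lost revenue.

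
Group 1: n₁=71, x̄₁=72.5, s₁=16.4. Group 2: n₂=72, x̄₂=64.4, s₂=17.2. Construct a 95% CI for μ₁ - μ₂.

Difference = 8.1. SE = √(16.4²/71 + 17.2²/72) = 2.81. CI = (2.59, 13.61)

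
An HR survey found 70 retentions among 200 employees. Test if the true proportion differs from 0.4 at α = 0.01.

p̂ = 0.35, p₀ = 0.4. z = (p̂ - p₀)/√(p₀(1-p₀)/n) = -1.443. Critical: ±2.576. Fail to reject H₀.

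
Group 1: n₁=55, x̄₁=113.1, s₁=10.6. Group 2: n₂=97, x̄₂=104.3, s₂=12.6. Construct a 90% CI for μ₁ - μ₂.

Difference = 8.8. SE = √(10.6²/55 + 12.6²/97) = 1.918. CI = (5.64, 11.96)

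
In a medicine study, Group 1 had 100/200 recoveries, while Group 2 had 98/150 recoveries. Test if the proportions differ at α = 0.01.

p̂₁ = 0.5, p̂₂ = 0.653, pooled p̂ = 0.566. z = -2.864. Critical: ±2.576. Reject H₀.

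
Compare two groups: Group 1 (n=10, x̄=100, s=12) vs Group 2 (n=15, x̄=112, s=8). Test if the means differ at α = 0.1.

Pooled sp = 9.76. t = -3.011, df = 23. Critical t = ±1.714. Reject H₀.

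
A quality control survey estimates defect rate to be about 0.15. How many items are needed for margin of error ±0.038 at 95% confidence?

n = z²p(1-p)/E² = 1.96²×0.15×0.85/0.038² = 339.2 → n = 340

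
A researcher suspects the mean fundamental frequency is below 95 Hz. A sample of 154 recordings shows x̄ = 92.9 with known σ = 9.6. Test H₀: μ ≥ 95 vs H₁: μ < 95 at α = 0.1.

z = -2.715. Critical value: -1.28. Reject H₀.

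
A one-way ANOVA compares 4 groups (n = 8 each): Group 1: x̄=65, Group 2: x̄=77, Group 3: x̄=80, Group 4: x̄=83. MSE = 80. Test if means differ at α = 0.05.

Grand mean = 76.25. SS_between = 1494.0, MS_between = 498.0. F = 6.225, F_crit ≈ 2.947. Reject H₀.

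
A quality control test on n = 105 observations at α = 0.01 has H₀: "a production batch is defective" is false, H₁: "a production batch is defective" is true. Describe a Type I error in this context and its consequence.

Type I error: rejecting H₀ when it is true — concluding that a production batch is defective when in fact it is not. Consequence: scrapping a good batch — wasted material and cost for no reason.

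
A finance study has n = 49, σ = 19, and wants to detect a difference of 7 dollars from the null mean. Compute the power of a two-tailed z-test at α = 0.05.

SE = σ/√n = 19/√49 = 2.714. Non-centrality λ = d/SE = 7/2.714 = 2.579. Power ≈ Φ(λ - z_{α/2}) = Φ(2.579 - 1.96) = Φ(0.619) = 0.732.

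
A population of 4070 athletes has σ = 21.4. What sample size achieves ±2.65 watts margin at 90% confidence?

Without FPC: n₀ = (1.645×21.4/2.65)² = 176.469. With FPC: n = n₀N/(n₀+N-1) = 169.2 → n = 170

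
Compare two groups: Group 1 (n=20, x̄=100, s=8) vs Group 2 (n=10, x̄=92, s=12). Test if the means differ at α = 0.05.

Pooled sp = 9.47. t = 2.181, df = 28. Critical t = ±2.048. Reject H₀.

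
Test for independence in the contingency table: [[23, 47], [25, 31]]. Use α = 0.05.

χ² = 1.832. df = 1, critical = 3.841. Fail to reject H₀. No evidence of dependence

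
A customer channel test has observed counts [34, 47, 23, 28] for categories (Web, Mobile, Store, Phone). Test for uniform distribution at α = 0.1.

Expected = 33 each. χ² = Σ(O-E)²/E = 9.758. df = 3, critical value = 6.251. Reject H₀.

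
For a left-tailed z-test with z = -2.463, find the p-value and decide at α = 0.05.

p = P(Z < -2.463) = Φ(-2.463) ≈ 0.0069. Since p < 0.05, reject H₀ (significant) at α = 0.05.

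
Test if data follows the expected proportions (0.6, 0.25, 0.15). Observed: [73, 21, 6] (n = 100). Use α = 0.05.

Expected: [60.0, 25.0, 15.0]. χ² = 8.857. df = 2, critical = 5.991. Reject H₀.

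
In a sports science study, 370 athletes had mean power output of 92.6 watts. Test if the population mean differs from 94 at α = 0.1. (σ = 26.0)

z = (x̄ - μ₀)/(σ/√n) = (92.6 - 94)/(26.0/√370) = -1.036. Critical value: ±1.645. Since |-1.036| ≤ 1.645, Fail to reject H₀.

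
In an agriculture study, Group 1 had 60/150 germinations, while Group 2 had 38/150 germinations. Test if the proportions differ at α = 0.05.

p̂₁ = 0.4, p̂₂ = 0.253, pooled p̂ = 0.327. z = 2.708. Critical: ±1.96. Reject H₀.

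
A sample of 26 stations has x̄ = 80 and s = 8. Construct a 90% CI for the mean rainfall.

CI = x̄ ± t*(s/√n) = 80 ± 1.708(8/√26) = (77.32, 82.68)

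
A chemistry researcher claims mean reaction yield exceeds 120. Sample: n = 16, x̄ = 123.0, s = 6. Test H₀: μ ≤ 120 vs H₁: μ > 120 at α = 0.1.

t = (123.0 - 120)/(6/√16) = 2.0, df = 15. Critical t = 1.341. Reject H₀.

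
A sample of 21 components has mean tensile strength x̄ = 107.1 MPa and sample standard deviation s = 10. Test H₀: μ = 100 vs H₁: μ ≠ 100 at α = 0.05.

t = (x̄ - μ₀)/(s/√n) = (107.1 - 100)/(10/√21) = 3.254. df = 20, critical t = ±2.086. Reject H₀.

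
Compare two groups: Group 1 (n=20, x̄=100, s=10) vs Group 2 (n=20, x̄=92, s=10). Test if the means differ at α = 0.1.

Pooled sp = 10.0. t = 2.53, df = 38. Critical t = ±1.686. Reject H₀.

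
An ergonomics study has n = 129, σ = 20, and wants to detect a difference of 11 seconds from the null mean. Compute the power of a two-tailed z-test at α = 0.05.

SE = σ/√n = 20/√129 = 1.761. Non-centrality λ = d/SE = 11/1.761 = 6.247. Power ≈ Φ(λ - z_{α/2}) = Φ(6.247 - 1.96) = Φ(4.287) = 1.0.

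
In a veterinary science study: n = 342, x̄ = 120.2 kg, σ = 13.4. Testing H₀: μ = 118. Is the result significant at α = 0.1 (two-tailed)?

z = (120.2 - 118)/(13.4/√342) = 3.036. Since |z| > 1.645, significant at α = 0.1.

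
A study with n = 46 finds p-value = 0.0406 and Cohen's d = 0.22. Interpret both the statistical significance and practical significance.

Statistically significant (p = 0.0406 < 0.05). Cohen's d = 0.22 indicates a small effect size. Both statistical and practical significance should be considered.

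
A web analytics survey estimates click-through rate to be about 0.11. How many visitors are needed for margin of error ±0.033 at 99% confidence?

n = z²p(1-p)/E² = 2.576²×0.11×0.89/0.033² = 596.5 → n = 597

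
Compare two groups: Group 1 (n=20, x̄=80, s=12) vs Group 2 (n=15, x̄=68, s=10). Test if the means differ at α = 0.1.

Pooled sp = 11.2. t = 3.138, df = 33. Critical t = ±1.692. Reject H₀.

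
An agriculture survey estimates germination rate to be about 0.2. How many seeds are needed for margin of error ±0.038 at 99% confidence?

n = z²p(1-p)/E² = 2.576²×0.2×0.8/0.038² = 735.3 → n = 736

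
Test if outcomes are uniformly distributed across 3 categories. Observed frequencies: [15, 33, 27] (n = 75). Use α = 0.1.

Expected = 25 each. χ² = Σ(O-E)²/E = 6.72. df = 2, critical value = 4.605. Reject H₀.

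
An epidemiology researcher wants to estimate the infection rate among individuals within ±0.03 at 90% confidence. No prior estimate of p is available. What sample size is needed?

Conservative approach: use p = 0.5 (maximizes p(1-p) = 0.25). n = z²(0.25)/E² = 1.645²×0.25/0.03² = 751.7 → n = 752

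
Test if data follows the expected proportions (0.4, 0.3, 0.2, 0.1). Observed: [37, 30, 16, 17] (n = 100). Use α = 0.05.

Expected: [40.0, 30.0, 20.0, 10.0]. χ² = 5.925. df = 3, critical = 7.815. Fail to reject H₀.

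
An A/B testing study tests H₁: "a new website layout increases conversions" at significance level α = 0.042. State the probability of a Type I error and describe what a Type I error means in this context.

P(Type I error) = α = 0.042. A Type I error is rejecting H₀ when H₀ is actually true (false positive) — here, concluding that a new website layout increases conversions when in fact this is not the case. Consequence: rolling out a layout that doesn't actually help — wasted engineering effort.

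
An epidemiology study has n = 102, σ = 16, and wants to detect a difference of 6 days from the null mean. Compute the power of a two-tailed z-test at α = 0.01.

SE = σ/√n = 16/√102 = 1.584. Non-centrality λ = d/SE = 6/1.584 = 3.787. Power ≈ Φ(λ - z_{α/2}) = Φ(3.787 - 2.576) = Φ(1.211) = 0.887.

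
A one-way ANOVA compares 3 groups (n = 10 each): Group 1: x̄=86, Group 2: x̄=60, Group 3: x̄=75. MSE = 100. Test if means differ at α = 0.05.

Grand mean = 73.67. SS_between = 3406.67, MS_between = 1703.33. F = 17.033, F_crit ≈ 3.354. Reject H₀.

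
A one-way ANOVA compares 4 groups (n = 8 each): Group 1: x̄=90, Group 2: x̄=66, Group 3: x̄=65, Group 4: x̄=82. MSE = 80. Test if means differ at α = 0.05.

Grand mean = 75.75. SS_between = 3622.0, MS_between = 1207.33. F = 15.092, F_crit ≈ 2.947. Reject H₀.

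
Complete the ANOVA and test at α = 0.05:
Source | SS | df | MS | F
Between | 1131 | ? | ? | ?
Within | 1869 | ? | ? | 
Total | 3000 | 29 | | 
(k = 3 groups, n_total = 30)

df_between = 2, df_within = 27. MS_between = 565.5, MS_within = 69.22. F = 8.169, F_crit ≈ 3.354. Reject H₀.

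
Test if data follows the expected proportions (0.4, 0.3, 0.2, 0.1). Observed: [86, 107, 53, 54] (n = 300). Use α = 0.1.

Expected: [120.0, 90.0, 60.0, 30.0]. χ² = 32.861. df = 3, critical = 6.251. Reject H₀.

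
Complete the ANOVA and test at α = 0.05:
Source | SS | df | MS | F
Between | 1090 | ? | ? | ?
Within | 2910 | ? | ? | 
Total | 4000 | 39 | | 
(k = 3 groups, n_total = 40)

df_between = 2, df_within = 37. MS_between = 545.0, MS_within = 78.65. F = 6.93, F_crit ≈ 3.252. Reject H₀.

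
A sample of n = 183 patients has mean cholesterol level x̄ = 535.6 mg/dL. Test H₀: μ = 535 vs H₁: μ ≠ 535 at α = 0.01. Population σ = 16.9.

z = (x̄ - μ₀)/(σ/√n) = (535.6 - 535)/(16.9/√183) = 0.48. Critical value: ±2.576. Since |0.48| ≤ 2.576, Fail to reject H₀.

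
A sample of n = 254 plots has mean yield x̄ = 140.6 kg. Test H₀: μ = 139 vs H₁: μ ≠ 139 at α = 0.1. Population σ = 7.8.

z = (x̄ - μ₀)/(σ/√n) = (140.6 - 139)/(7.8/√254) = 3.269. Critical value: ±1.645. Since |3.269| > 1.645, Reject H₀.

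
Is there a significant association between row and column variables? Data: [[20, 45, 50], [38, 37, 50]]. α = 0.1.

χ² = 5.96. df = 2, critical = 4.605. Reject H₀. Variables are dependent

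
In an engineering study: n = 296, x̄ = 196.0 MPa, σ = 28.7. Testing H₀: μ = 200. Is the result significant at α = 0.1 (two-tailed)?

z = (196.0 - 200)/(28.7/√296) = -2.398. Since |z| > 1.645, significant at α = 0.1.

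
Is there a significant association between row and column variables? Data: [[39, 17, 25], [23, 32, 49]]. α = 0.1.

χ² = 13.859. df = 2, critical = 4.605. Reject H₀. Variables are dependent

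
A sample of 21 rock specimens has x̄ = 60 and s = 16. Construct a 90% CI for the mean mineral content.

CI = x̄ ± t*(s/√n) = 60 ± 1.725(16/√21) = (53.98, 66.02)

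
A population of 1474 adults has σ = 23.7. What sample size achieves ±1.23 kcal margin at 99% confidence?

Without FPC: n₀ = (2.576×23.7/1.23)² = 2463.645. With FPC: n = n₀N/(n₀+N-1) = 922.5 → n = 923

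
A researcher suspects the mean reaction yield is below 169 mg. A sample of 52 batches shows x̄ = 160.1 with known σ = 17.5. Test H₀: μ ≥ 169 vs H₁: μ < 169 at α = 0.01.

z = -3.667. Critical value: -2.33. Reject H₀.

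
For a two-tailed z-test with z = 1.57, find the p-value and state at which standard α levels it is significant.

p = 2·P(Z > |1.57|) = 2·(1 - Φ(1.57)) ≈ 0.1164. Not significant at any standard level.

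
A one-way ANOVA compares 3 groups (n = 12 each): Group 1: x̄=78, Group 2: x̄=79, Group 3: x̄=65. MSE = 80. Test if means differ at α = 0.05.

Grand mean = 74.0. SS_between = 1464.0, MS_between = 732.0. F = 9.15, F_crit ≈ 3.285. Reject H₀.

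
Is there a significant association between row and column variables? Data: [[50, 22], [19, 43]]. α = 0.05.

χ² = 20.078. df = 1, critical = 3.841. Reject H₀. Variables are dependent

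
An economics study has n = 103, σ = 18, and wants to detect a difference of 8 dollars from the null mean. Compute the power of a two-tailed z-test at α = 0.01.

SE = σ/√n = 18/√103 = 1.774. Non-centrality λ = d/SE = 8/1.774 = 4.511. Power ≈ Φ(λ - z_{α/2}) = Φ(4.511 - 2.576) = Φ(1.935) = 0.973.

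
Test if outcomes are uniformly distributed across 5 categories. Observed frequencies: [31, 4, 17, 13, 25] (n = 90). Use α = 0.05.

Expected = 18 each. χ² = Σ(O-E)²/E = 24.444. df = 4, critical value = 9.488. Reject H₀.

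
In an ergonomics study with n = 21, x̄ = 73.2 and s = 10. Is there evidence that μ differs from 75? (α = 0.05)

t = (x̄ - μ₀)/(s/√n) = (73.2 - 75)/(10/√21) = -0.825. df = 20, critical t = ±2.086. Fail to reject H₀.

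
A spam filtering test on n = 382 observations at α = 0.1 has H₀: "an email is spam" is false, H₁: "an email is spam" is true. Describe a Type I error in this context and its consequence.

Type I error: rejecting H₀ when it is true — concluding that an email is spam when in fact it is not. Consequence: a legitimate email is sent to the spam folder and the user misses it.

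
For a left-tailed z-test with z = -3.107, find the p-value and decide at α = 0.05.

p = P(Z < -3.107) = Φ(-3.107) ≈ 0.0009. Since p < 0.05, reject H₀ (significant) at α = 0.05.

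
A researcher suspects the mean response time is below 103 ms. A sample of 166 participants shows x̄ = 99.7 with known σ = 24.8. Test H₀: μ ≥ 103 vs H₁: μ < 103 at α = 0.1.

z = -1.714. Critical value: -1.28. Reject H₀.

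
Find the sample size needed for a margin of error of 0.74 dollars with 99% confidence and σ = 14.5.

n = (z*σ/E)² = (2.576×14.5/0.74)² = 2547.8 → n = 2548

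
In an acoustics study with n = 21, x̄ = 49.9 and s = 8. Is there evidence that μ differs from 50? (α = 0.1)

t = (x̄ - μ₀)/(s/√n) = (49.9 - 50)/(8/√21) = -0.057. df = 20, critical t = ±1.725. Fail to reject H₀.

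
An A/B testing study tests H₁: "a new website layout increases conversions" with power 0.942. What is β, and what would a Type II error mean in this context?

β = 1 - power = 1 - 0.942 = 0.058. A Type II error is failing to reject H₀ when H₀ is false (false negative) — here, failing to conclude that a new website layout increases conversions when in fact it is true. Consequence: discarding a layout that would have improved conversions — lost revenue.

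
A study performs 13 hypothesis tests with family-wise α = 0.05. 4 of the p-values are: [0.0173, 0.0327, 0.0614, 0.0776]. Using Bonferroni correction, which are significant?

Bonferroni α = 0.05/13 = 0.00385. None of the given p-values are significant.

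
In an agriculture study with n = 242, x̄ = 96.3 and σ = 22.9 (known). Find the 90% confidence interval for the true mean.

CI = x̄ ± z*(σ/√n) = 96.3 ± 1.645(22.9/√242) = 96.3 ± 2.42 = (93.88, 98.72)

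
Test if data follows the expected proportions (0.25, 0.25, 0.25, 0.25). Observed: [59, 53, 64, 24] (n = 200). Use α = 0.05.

Expected: [50.0, 50.0, 50.0, 50.0]. χ² = 19.24. df = 3, critical = 7.815. Reject H₀.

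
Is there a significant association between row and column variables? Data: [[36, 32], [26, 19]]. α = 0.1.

χ² = 0.256. df = 1, critical = 2.706. Fail to reject H₀. No evidence of dependence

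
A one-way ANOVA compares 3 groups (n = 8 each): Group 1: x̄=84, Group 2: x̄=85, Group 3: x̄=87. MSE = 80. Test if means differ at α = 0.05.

Grand mean = 85.33. SS_between = 37.33, MS_between = 18.67. F = 0.233, F_crit ≈ 3.467. Fail to reject H₀.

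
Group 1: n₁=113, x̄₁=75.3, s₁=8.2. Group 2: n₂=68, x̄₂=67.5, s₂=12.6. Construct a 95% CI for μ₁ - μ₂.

Difference = 7.8. SE = √(8.2²/113 + 12.6²/68) = 1.712. CI = (4.45, 11.15)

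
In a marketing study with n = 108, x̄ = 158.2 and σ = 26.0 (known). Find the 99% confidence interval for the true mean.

CI = x̄ ± z*(σ/√n) = 158.2 ± 2.576(26.0/√108) = 158.2 ± 6.44 = (151.76, 164.64)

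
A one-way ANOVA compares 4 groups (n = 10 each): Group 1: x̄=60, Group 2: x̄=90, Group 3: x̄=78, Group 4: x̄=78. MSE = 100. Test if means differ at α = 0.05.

Grand mean = 76.5. SS_between = 4590.0, MS_between = 1530.0. F = 15.3, F_crit ≈ 2.866. Reject H₀.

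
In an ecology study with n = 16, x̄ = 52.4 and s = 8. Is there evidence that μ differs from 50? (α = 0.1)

t = (x̄ - μ₀)/(s/√n) = (52.4 - 50)/(8/√16) = 1.2. df = 15, critical t = ±1.753. Fail to reject H₀.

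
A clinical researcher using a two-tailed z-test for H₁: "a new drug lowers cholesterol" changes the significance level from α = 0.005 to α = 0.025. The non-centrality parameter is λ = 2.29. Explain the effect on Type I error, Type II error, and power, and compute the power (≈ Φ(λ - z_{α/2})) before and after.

Increasing α from 0.005 to 0.025:
• Type I error rate increases (α is the Type I rate by definition).
• Critical value moves from z_{α/2} = 2.807 to 2.241, so power = Φ(λ - z_{α/2}) goes from Φ(2.29 - 2.807) = 0.303 to Φ(2.29 - 2.241) = 0.52.
• Type II error rate β = 1 - power therefore decreases (0.697 → 0.48).
Appropriate when false negatives are costly — here, shelving an effective drug — patients miss out on a treatment that would have helped.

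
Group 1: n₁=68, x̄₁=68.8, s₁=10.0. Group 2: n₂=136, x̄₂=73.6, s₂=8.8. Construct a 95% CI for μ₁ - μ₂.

Difference = -4.8. SE = √(10.0²/68 + 8.8²/136) = 1.428. CI = (-7.6, -2.0)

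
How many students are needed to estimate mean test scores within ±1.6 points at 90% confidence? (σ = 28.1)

n = (z*σ/E)² = (1.645×28.1/1.6)² = 834.7 → n = 835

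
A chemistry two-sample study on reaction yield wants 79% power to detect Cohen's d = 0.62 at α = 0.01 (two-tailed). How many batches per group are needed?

z_{α/2} = 2.576, z_β = Φ⁻¹(0.79) = 0.806. For medium effect (d = 0.62): n per group = 2(z_{α/2} + z_β)²/d² = 2(2.576 + 0.806)²/0.62² = 59.5 → 60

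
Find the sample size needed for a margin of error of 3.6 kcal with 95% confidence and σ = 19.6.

n = (z*σ/E)² = (1.96×19.6/3.6)² = 113.9 → n = 114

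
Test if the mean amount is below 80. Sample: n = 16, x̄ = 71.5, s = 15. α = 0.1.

t = (71.5 - 80)/(15/√16) = -2.267, df = 15. Critical t = -1.341. Reject H₀.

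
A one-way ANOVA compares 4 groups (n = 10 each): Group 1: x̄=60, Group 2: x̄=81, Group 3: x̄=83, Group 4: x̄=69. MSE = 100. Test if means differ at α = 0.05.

Grand mean = 73.25. SS_between = 3487.5, MS_between = 1162.5. F = 11.625, F_crit ≈ 2.866. Reject H₀.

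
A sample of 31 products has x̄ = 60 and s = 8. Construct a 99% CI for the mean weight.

CI = x̄ ± t*(s/√n) = 60 ± 2.75(8/√31) = (56.05, 63.95)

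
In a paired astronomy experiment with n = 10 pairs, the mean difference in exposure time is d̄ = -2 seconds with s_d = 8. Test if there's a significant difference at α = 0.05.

t = d̄/(s_d/√n) = -2/(8/√10) = -0.791. df = 9, critical t = ±2.262. Fail to reject H₀.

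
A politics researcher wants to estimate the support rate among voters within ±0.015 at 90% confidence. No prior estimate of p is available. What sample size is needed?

Conservative approach: use p = 0.5 (maximizes p(1-p) = 0.25). n = z²(0.25)/E² = 1.645²×0.25/0.015² = 3006.7 → n = 3007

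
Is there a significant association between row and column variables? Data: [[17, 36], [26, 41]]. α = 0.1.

χ² = 0.583. df = 1, critical = 2.706. Fail to reject H₀. No evidence of dependence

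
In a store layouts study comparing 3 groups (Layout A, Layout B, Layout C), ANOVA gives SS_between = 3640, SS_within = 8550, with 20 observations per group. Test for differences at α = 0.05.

df_between = 2, df_within = 57. F = MS_between/MS_within = 1820.0/150.0 = 12.133. F_crit ≈ 3.159. Reject H₀. At least one mean differs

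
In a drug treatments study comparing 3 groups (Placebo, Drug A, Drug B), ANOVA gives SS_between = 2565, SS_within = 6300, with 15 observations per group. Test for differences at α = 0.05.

df_between = 2, df_within = 42. F = MS_between/MS_within = 1282.5/150.0 = 8.55. F_crit ≈ 3.22. Reject H₀. At least one mean differs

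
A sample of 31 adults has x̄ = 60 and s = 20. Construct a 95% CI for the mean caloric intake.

CI = x̄ ± t*(s/√n) = 60 ± 2.042(20/√31) = (52.66, 67.34)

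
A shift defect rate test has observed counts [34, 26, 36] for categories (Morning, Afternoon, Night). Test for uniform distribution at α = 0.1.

Expected = 32 each. χ² = Σ(O-E)²/E = 1.75. df = 2, critical value = 4.605. Fail to reject H₀.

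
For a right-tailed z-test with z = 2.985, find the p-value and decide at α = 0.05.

p = P(Z > 2.985) = 1 - Φ(2.985) ≈ 0.0014. Since p < 0.05, reject H₀ (significant) at α = 0.05.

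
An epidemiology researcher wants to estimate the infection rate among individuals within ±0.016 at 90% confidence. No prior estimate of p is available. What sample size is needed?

Conservative approach: use p = 0.5 (maximizes p(1-p) = 0.25). n = z²(0.25)/E² = 1.645²×0.25/0.016² = 2642.6 → n = 2643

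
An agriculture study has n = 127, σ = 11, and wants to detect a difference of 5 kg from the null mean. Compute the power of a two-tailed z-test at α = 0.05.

SE = σ/√n = 11/√127 = 0.976. Non-centrality λ = d/SE = 5/0.976 = 5.122. Power ≈ Φ(λ - z_{α/2}) = Φ(5.122 - 1.96) = Φ(3.162) = 0.999.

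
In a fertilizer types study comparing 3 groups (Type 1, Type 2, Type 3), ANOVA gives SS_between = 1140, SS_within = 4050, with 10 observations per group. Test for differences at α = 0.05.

df_between = 2, df_within = 27. F = MS_between/MS_within = 570.0/150.0 = 3.8. F_crit ≈ 3.354. Reject H₀. At least one mean differs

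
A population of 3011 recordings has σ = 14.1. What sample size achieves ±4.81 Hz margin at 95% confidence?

Without FPC: n₀ = (1.96×14.1/4.81)² = 33.011. With FPC: n = n₀N/(n₀+N-1) = 32.7 → n = 33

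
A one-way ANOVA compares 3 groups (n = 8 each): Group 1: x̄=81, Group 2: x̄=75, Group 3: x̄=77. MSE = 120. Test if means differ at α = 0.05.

Grand mean = 77.67. SS_between = 149.33, MS_between = 74.67. F = 0.622, F_crit ≈ 3.467. Fail to reject H₀.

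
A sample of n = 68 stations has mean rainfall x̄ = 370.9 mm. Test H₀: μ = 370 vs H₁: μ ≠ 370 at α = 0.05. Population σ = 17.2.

z = (x̄ - μ₀)/(σ/√n) = (370.9 - 370)/(17.2/√68) = 0.431. Critical value: ±1.96. Since |0.431| ≤ 1.96, Fail to reject H₀.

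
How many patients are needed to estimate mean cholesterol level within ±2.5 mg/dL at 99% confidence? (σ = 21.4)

n = (z*σ/E)² = (2.576×21.4/2.5)² = 486.2 → n = 487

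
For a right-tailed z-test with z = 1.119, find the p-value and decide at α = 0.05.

p = P(Z > 1.119) = 1 - Φ(1.119) ≈ 0.1316. Since p ≥ 0.05, fail to reject H₀ (not significant) at α = 0.05.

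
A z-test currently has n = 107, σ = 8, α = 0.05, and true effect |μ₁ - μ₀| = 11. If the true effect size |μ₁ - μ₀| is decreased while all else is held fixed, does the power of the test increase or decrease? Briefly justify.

Power decreases: a smaller true effect decreases the non-centrality λ = |μ₁ - μ₀|/(σ/√n).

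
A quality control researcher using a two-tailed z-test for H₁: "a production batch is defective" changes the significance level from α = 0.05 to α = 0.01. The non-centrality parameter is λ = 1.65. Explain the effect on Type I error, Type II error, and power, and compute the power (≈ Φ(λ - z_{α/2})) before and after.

Decreasing α from 0.05 to 0.01:
• Type I error rate decreases (α is the Type I rate by definition).
• Critical value moves from z_{α/2} = 1.96 to 2.576, so power = Φ(λ - z_{α/2}) goes from Φ(1.65 - 1.96) = 0.378 to Φ(1.65 - 2.576) = 0.177.
• Type II error rate β = 1 - power therefore increases (0.622 → 0.823).
Appropriate when false positives are costly — here, scrapping a good batch — wasted material and cost for no reason.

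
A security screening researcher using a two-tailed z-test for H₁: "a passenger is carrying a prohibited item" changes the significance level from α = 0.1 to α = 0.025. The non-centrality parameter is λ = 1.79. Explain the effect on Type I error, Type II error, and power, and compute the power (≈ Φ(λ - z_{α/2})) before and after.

Decreasing α from 0.1 to 0.025:
• Type I error rate decreases (α is the Type I rate by definition).
• Critical value moves from z_{α/2} = 1.645 to 2.241, so power = Φ(λ - z_{α/2}) goes from Φ(1.79 - 1.645) = 0.558 to Φ(1.79 - 2.241) = 0.326.
• Type II error rate β = 1 - power therefore increases (0.442 → 0.674).
Appropriate when false positives are costly — here, detaining an innocent passenger — delay and inconvenience.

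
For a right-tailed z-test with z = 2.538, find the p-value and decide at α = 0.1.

p = P(Z > 2.538) = 1 - Φ(2.538) ≈ 0.0056. Since p < 0.1, reject H₀ (significant) at α = 0.1.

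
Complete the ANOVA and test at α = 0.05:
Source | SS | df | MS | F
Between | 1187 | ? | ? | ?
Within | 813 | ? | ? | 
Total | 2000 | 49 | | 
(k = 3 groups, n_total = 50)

df_between = 2, df_within = 47. MS_between = 593.5, MS_within = 17.3. F = 34.311, F_crit ≈ 3.195. Reject H₀.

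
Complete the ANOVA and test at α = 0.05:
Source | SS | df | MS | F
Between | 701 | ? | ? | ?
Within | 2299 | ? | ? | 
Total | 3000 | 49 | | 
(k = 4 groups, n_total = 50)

df_between = 3, df_within = 46. MS_between = 233.67, MS_within = 49.98. F = 4.675, F_crit ≈ 2.807. Reject H₀.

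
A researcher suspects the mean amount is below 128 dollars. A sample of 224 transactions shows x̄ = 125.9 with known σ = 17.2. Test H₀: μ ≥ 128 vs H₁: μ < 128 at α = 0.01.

z = -1.827. Critical value: -2.33. Fail to reject H₀.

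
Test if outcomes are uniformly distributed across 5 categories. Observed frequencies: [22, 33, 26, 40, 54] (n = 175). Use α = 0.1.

Expected = 35 each. χ² = Σ(O-E)²/E = 18.286. df = 4, critical value = 7.779. Reject H₀.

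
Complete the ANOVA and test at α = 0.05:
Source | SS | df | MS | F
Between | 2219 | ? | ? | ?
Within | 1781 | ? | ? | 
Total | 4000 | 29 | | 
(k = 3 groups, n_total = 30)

df_between = 2, df_within = 27. MS_between = 1109.5, MS_within = 65.96. F = 16.82, F_crit ≈ 3.354. Reject H₀.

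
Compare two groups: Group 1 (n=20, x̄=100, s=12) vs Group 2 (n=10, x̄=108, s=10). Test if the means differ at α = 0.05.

Pooled sp = 11.4. t = -1.813, df = 28. Critical t = ±2.048. Fail to reject H₀.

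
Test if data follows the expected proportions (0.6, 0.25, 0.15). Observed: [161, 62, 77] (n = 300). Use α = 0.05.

Expected: [180.0, 75.0, 45.0]. χ² = 27.014. df = 2, critical = 5.991. Reject H₀.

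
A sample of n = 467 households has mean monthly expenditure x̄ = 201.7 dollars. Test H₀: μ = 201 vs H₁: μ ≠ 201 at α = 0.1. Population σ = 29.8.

z = (x̄ - μ₀)/(σ/√n) = (201.7 - 201)/(29.8/√467) = 0.508. Critical value: ±1.645. Since |0.508| ≤ 1.645, Fail to reject H₀.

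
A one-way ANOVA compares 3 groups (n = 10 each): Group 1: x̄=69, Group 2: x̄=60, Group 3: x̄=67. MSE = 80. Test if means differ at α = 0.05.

Grand mean = 65.33. SS_between = 446.67, MS_between = 223.33. F = 2.792, F_crit ≈ 3.354. Fail to reject H₀.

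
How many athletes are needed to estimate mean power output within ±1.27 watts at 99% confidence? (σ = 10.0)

n = (z*σ/E)² = (2.576×10.0/1.27)² = 411.4 → n = 412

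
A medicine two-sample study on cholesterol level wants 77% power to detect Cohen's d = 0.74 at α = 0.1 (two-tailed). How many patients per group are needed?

z_{α/2} = 1.645, z_β = Φ⁻¹(0.77) = 0.739. For medium effect (d = 0.74): n per group = 2(z_{α/2} + z_β)²/d² = 2(1.645 + 0.739)²/0.74² = 20.8 → 21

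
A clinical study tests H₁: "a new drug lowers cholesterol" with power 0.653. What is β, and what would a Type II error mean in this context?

β = 1 - power = 1 - 0.653 = 0.347. A Type II error is failing to reject H₀ when H₀ is false (false negative) — here, failing to conclude that a new drug lowers cholesterol when in fact it is true. Consequence: shelving an effective drug — patients miss out on a treatment that would have helped.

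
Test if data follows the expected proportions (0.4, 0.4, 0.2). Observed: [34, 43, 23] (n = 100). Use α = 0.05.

Expected: [40.0, 40.0, 20.0]. χ² = 1.575. df = 2, critical = 5.991. Fail to reject H₀.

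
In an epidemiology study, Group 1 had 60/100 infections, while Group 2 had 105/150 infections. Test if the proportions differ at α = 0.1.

p̂₁ = 0.6, p̂₂ = 0.7, pooled p̂ = 0.66. z = -1.635. Critical: ±1.645. Fail to reject H₀.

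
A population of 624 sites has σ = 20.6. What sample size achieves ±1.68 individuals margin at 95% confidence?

Without FPC: n₀ = (1.96×20.6/1.68)² = 577.601. With FPC: n = n₀N/(n₀+N-1) = 300.2 → n = 301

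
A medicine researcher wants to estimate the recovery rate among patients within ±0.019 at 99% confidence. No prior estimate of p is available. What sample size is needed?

Conservative approach: use p = 0.5 (maximizes p(1-p) = 0.25). n = z²(0.25)/E² = 2.576²×0.25/0.019² = 4595.4 → n = 4596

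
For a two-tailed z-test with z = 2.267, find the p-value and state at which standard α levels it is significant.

p = 2·P(Z > |2.267|) = 2·(1 - Φ(2.267)) ≈ 0.0234. Significant at α = 0.1; Significant at α = 0.05.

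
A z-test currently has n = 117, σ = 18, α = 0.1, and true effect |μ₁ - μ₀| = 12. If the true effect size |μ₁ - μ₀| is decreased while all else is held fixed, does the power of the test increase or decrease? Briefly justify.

Power decreases: a smaller true effect decreases the non-centrality λ = |μ₁ - μ₀|/(σ/√n).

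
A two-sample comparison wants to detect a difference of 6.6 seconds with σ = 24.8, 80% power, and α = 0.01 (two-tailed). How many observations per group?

n per group = 2(z_α/2 + z_β)²σ²/d² = 2×(2.576 + 0.84)²×24.8²/6.6² = 329.5 → n = 330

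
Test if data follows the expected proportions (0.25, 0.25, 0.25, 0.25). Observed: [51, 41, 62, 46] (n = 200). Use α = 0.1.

Expected: [50.0, 50.0, 50.0, 50.0]. χ² = 4.84. df = 3, critical = 6.251. Fail to reject H₀.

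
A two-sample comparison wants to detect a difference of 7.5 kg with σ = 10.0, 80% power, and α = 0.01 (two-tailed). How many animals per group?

n per group = 2(z_α/2 + z_β)²σ²/d² = 2×(2.576 + 0.84)²×10.0²/7.5² = 41.5 → n = 42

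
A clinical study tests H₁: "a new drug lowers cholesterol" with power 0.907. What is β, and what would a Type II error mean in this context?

β = 1 - power = 1 - 0.907 = 0.093. A Type II error is failing to reject H₀ when H₀ is false (false negative) — here, failing to conclude that a new drug lowers cholesterol when in fact it is true. Consequence: shelving an effective drug — patients miss out on a treatment that would have helped.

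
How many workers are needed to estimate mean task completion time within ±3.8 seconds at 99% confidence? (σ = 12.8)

n = (z*σ/E)² = (2.576×12.8/3.8)² = 75.3 → n = 76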